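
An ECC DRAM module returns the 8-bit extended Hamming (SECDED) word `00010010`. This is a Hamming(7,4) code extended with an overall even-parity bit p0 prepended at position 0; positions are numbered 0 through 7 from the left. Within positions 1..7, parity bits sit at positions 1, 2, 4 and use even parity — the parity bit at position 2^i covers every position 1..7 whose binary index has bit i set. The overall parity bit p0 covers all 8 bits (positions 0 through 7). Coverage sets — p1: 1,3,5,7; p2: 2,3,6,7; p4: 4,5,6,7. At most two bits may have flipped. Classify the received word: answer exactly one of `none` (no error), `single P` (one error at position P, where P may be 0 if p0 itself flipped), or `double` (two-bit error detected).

double

s1: b1⊕b3⊕b5⊕b7 = 0⊕1⊕0⊕0 = 1
s2: b2⊕b3⊕b6⊕b7 = 0⊕1⊕1⊕0 = 0
s4: b4⊕b5⊕b6⊕b7 = 0⊕0⊕1⊕0 = 1
Syndrome (s4...s1) = 101 → position 5.
Overall parity (XOR of all 8 bits, including p0): 0⊕0⊕0⊕1⊕0⊕0⊕1⊕0 = 0
Overall=0, syndrome position=5 → double-bit error detected (uncorrectable).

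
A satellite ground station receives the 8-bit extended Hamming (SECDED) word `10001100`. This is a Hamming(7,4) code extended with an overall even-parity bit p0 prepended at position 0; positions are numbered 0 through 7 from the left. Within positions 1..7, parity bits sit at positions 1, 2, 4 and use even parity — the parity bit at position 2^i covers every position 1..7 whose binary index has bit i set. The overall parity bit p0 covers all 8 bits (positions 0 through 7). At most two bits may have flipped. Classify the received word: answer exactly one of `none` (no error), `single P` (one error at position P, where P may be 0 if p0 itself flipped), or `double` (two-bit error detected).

single 1

s1: b1⊕b3⊕b5⊕b7 = 0⊕0⊕1⊕0 = 1
s2: b2⊕b3⊕b6⊕b7 = 0⊕0⊕0⊕0 = 0
s4: b4⊕b5⊕b6⊕b7 = 1⊕1⊕0⊕0 = 0
Syndrome (s4...s1) = 001 → position 1.
Overall parity (XOR of all 8 bits, including p0): 1⊕0⊕0⊕0⊕1⊕1⊕0⊕0 = 1
Overall=1, syndrome position=1 → single-bit error at position 1.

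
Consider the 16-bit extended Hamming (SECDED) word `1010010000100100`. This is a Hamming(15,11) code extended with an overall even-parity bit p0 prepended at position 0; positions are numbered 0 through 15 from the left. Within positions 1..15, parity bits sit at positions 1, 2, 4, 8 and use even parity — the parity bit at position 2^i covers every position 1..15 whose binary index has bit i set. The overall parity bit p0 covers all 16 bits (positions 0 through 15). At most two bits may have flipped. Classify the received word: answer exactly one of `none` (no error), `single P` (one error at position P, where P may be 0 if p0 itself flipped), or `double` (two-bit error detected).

s1: b1⊕b3⊕b5⊕b7⊕b9⊕b11⊕b13⊕b15 = 0⊕0⊕1⊕0⊕0⊕0⊕1⊕0 = 0
s2: b2⊕b3⊕b6⊕b7⊕b10⊕b11⊕b14⊕b15 = 1⊕0⊕0⊕0⊕1⊕0⊕0⊕0 = 0
s4: b4⊕b5⊕b6⊕b7⊕b12⊕b13⊕b14⊕b15 = 0⊕1⊕0⊕0⊕0⊕1⊕0⊕0 = 0
s8: b8⊕b9⊕b10⊕b11⊕b12⊕b13⊕b14⊕b15 = 0⊕0⊕1⊕0⊕0⊕1⊕0⊕0 = 0
Syndrome (s8...s1) = 0000 → position 0 (no error).
Overall parity (XOR of all 16 bits, including p0): 1⊕0⊕1⊕0⊕0⊕1⊕0⊕0⊕0⊕0⊕1⊕0⊕0⊕1⊕0⊕0 = 1
Overall=1, syndrome position=0 → single-bit error at position 0.

single 0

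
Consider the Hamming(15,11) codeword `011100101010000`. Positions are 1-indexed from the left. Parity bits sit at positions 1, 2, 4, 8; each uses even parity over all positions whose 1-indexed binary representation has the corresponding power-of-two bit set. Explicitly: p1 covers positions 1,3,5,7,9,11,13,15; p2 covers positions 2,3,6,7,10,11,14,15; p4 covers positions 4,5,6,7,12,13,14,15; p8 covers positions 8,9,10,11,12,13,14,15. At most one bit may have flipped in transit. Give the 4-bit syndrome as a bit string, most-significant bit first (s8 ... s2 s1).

s1: b1⊕b3⊕b5⊕b7⊕b9⊕b11⊕b13⊕b15 = 0⊕1⊕0⊕1⊕1⊕1⊕0⊕0 = 0
s2: b2⊕b3⊕b6⊕b7⊕b10⊕b11⊕b14⊕b15 = 1⊕1⊕0⊕1⊕0⊕1⊕0⊕0 = 0
s4: b4⊕b5⊕b6⊕b7⊕b12⊕b13⊕b14⊕b15 = 1⊕0⊕0⊕1⊕0⊕0⊕0⊕0 = 0
s8: b8⊕b9⊕b10⊕b11⊕b12⊕b13⊕b14⊕b15 = 0⊕1⊕0⊕1⊕0⊕0⊕0⊕0 = 0
Syndrome (s8...s1) = 0000 → position 0 (no error).

0000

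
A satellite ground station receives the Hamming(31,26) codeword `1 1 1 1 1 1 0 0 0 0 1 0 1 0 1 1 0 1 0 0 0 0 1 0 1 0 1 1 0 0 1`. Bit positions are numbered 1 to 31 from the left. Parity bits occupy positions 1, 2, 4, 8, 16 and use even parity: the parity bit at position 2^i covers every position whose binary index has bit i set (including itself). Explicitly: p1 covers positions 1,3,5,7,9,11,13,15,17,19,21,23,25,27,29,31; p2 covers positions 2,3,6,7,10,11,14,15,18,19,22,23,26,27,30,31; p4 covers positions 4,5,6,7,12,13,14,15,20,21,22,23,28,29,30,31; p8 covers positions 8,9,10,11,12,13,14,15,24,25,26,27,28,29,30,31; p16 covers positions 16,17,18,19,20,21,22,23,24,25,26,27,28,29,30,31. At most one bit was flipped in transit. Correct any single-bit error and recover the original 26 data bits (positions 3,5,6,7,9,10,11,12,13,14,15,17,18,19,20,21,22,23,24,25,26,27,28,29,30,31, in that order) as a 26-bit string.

11100010101010000101111001

s1: b1⊕b3⊕b5⊕b7⊕b9⊕b11⊕b13⊕b15⊕b17⊕b19⊕b21⊕b23⊕b25⊕b27⊕b29⊕b31 = 1⊕1⊕1⊕0⊕0⊕1⊕1⊕1⊕0⊕0⊕0⊕1⊕1⊕1⊕0⊕1 = 0
s2: b2⊕b3⊕b6⊕b7⊕b10⊕b11⊕b14⊕b15⊕b18⊕b19⊕b22⊕b23⊕b26⊕b27⊕b30⊕b31 = 1⊕1⊕1⊕0⊕0⊕1⊕0⊕1⊕1⊕0⊕0⊕1⊕0⊕1⊕0⊕1 = 1
s4: b4⊕b5⊕b6⊕b7⊕b12⊕b13⊕b14⊕b15⊕b20⊕b21⊕b22⊕b23⊕b28⊕b29⊕b30⊕b31 = 1⊕1⊕1⊕0⊕0⊕1⊕0⊕1⊕0⊕0⊕0⊕1⊕1⊕0⊕0⊕1 = 0
s8: b8⊕b9⊕b10⊕b11⊕b12⊕b13⊕b14⊕b15⊕b24⊕b25⊕b26⊕b27⊕b28⊕b29⊕b30⊕b31 = 0⊕0⊕0⊕1⊕0⊕1⊕0⊕1⊕0⊕1⊕0⊕1⊕1⊕0⊕0⊕1 = 1
s16: b16⊕b17⊕b18⊕b19⊕b20⊕b21⊕b22⊕b23⊕b24⊕b25⊕b26⊕b27⊕b28⊕b29⊕b30⊕b31 = 1⊕0⊕1⊕0⊕0⊕0⊕0⊕1⊕0⊕1⊕0⊕1⊕1⊕0⊕0⊕1 = 1
Syndrome (s16...s1) = 11010 → position 26.
Flip bit 26: corrected codeword = 1111110000101011010000101111001
Data bits at positions 3,5,6,7,9,10,11,12,13,14,15,17,18,19,20,21,22,23,24,25,26,27,28,29,30,31: 11100010101010000101111001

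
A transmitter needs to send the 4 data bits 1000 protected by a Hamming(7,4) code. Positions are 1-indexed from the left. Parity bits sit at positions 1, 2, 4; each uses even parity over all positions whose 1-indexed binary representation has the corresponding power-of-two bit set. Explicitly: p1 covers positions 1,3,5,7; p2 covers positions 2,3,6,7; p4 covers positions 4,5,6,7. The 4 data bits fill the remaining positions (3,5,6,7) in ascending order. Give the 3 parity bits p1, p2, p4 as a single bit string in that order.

110

Place data bits at non-power-of-two positions: b3=1, b5=0, b6=0, b7=0.
p1 = XOR of data positions {3,5,7} = 1⊕0⊕0 = 1
p2 = XOR of data positions {3,6,7} = 1⊕0⊕0 = 1
p4 = XOR of data positions {5,6,7} = 0⊕0⊕0 = 0
Parity bits p1,p2,p4 = 110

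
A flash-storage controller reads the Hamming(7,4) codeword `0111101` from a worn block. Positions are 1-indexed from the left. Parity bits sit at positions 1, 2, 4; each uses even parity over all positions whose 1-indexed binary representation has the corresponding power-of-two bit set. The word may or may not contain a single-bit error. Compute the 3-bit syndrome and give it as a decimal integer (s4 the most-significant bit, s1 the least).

7

s1: b1⊕b3⊕b5⊕b7 = 0⊕1⊕1⊕1 = 1
s2: b2⊕b3⊕b6⊕b7 = 1⊕1⊕0⊕1 = 1
s4: b4⊕b5⊕b6⊕b7 = 1⊕1⊕0⊕1 = 1
Syndrome (s4...s1) = 111 → position 7.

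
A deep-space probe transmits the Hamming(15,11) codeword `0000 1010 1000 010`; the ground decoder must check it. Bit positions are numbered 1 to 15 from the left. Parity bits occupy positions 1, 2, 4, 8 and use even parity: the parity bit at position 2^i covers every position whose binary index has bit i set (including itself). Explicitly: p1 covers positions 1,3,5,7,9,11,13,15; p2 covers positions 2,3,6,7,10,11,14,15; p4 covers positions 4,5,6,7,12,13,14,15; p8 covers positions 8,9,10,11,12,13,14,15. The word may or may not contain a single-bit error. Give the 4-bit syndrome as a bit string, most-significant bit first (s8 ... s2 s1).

s1: b1⊕b3⊕b5⊕b7⊕b9⊕b11⊕b13⊕b15 = 0⊕0⊕1⊕1⊕1⊕0⊕0⊕0 = 1
s2: b2⊕b3⊕b6⊕b7⊕b10⊕b11⊕b14⊕b15 = 0⊕0⊕0⊕1⊕0⊕0⊕1⊕0 = 0
s4: b4⊕b5⊕b6⊕b7⊕b12⊕b13⊕b14⊕b15 = 0⊕1⊕0⊕1⊕0⊕0⊕1⊕0 = 1
s8: b8⊕b9⊕b10⊕b11⊕b12⊕b13⊕b14⊕b15 = 0⊕1⊕0⊕0⊕0⊕0⊕1⊕0 = 0
Syndrome (s8...s1) = 0101 → position 5.

0101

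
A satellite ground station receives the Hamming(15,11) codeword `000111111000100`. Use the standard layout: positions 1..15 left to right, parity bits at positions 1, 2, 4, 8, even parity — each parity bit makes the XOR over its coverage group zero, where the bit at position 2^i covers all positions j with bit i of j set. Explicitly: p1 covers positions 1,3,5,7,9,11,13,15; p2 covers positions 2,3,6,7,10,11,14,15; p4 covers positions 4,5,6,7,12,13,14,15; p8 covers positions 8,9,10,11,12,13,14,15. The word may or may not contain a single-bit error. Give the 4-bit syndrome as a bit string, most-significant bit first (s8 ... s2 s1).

1100

s1: b1⊕b3⊕b5⊕b7⊕b9⊕b11⊕b13⊕b15 = 0⊕0⊕1⊕1⊕1⊕0⊕1⊕0 = 0
s2: b2⊕b3⊕b6⊕b7⊕b10⊕b11⊕b14⊕b15 = 0⊕0⊕1⊕1⊕0⊕0⊕0⊕0 = 0
s4: b4⊕b5⊕b6⊕b7⊕b12⊕b13⊕b14⊕b15 = 1⊕1⊕1⊕1⊕0⊕1⊕0⊕0 = 1
s8: b8⊕b9⊕b10⊕b11⊕b12⊕b13⊕b14⊕b15 = 1⊕1⊕0⊕0⊕0⊕1⊕0⊕0 = 1
Syndrome (s8...s1) = 1100 → position 12.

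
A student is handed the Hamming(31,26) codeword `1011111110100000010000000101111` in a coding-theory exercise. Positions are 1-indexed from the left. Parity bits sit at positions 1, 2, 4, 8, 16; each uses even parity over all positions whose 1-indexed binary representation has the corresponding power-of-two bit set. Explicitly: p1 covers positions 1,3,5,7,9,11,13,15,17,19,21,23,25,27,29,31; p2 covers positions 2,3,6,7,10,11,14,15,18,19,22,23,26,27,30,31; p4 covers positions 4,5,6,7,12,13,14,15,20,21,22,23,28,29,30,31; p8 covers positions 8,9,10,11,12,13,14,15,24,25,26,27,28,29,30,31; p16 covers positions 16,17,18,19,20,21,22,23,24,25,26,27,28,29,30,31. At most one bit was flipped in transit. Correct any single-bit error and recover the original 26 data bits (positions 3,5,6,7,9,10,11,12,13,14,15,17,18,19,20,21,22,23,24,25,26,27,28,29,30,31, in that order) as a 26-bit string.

11111010000010000000101111

s1: b1⊕b3⊕b5⊕b7⊕b9⊕b11⊕b13⊕b15⊕b17⊕b19⊕b21⊕b23⊕b25⊕b27⊕b29⊕b31 = 1⊕1⊕1⊕1⊕1⊕1⊕0⊕0⊕0⊕0⊕0⊕0⊕0⊕0⊕1⊕1 = 0
s2: b2⊕b3⊕b6⊕b7⊕b10⊕b11⊕b14⊕b15⊕b18⊕b19⊕b22⊕b23⊕b26⊕b27⊕b30⊕b31 = 0⊕1⊕1⊕1⊕0⊕1⊕0⊕0⊕1⊕0⊕0⊕0⊕1⊕0⊕1⊕1 = 0
s4: b4⊕b5⊕b6⊕b7⊕b12⊕b13⊕b14⊕b15⊕b20⊕b21⊕b22⊕b23⊕b28⊕b29⊕b30⊕b31 = 1⊕1⊕1⊕1⊕0⊕0⊕0⊕0⊕0⊕0⊕0⊕0⊕1⊕1⊕1⊕1 = 0
s8: b8⊕b9⊕b10⊕b11⊕b12⊕b13⊕b14⊕b15⊕b24⊕b25⊕b26⊕b27⊕b28⊕b29⊕b30⊕b31 = 1⊕1⊕0⊕1⊕0⊕0⊕0⊕0⊕0⊕0⊕1⊕0⊕1⊕1⊕1⊕1 = 0
s16: b16⊕b17⊕b18⊕b19⊕b20⊕b21⊕b22⊕b23⊕b24⊕b25⊕b26⊕b27⊕b28⊕b29⊕b30⊕b31 = 0⊕0⊕1⊕0⊕0⊕0⊕0⊕0⊕0⊕0⊕1⊕0⊕1⊕1⊕1⊕1 = 0
Syndrome (s16...s1) = 00000 → position 0 (no error).
No correction needed.
Data bits at positions 3,5,6,7,9,10,11,12,13,14,15,17,18,19,20,21,22,23,24,25,26,27,28,29,30,31: 11111010000010000000101111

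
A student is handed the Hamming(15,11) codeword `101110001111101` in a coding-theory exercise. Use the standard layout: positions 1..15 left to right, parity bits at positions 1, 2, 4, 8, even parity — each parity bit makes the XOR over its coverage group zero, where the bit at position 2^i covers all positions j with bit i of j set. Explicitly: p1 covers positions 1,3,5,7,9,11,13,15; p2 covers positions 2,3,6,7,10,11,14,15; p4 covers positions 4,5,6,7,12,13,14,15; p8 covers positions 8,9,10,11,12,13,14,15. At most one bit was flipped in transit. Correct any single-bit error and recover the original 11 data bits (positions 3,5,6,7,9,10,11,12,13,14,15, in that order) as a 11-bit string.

s1: b1⊕b3⊕b5⊕b7⊕b9⊕b11⊕b13⊕b15 = 1⊕1⊕1⊕0⊕1⊕1⊕1⊕1 = 1
s2: b2⊕b3⊕b6⊕b7⊕b10⊕b11⊕b14⊕b15 = 0⊕1⊕0⊕0⊕1⊕1⊕0⊕1 = 0
s4: b4⊕b5⊕b6⊕b7⊕b12⊕b13⊕b14⊕b15 = 1⊕1⊕0⊕0⊕1⊕1⊕0⊕1 = 1
s8: b8⊕b9⊕b10⊕b11⊕b12⊕b13⊕b14⊕b15 = 0⊕1⊕1⊕1⊕1⊕1⊕0⊕1 = 0
Syndrome (s8...s1) = 0101 → position 5.
Flip bit 5: corrected codeword = 101100001111101
Data bits at positions 3,5,6,7,9,10,11,12,13,14,15: 10001111101

10001111101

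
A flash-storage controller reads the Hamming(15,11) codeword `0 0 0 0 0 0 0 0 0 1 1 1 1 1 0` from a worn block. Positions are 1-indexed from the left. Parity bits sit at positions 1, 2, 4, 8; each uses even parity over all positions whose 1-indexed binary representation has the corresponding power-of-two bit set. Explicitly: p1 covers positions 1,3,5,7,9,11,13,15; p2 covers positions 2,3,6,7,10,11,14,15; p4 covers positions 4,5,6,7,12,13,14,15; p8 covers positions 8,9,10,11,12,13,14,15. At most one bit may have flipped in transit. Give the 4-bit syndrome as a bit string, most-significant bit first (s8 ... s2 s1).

1110

s1: b1⊕b3⊕b5⊕b7⊕b9⊕b11⊕b13⊕b15 = 0⊕0⊕0⊕0⊕0⊕1⊕1⊕0 = 0
s2: b2⊕b3⊕b6⊕b7⊕b10⊕b11⊕b14⊕b15 = 0⊕0⊕0⊕0⊕1⊕1⊕1⊕0 = 1
s4: b4⊕b5⊕b6⊕b7⊕b12⊕b13⊕b14⊕b15 = 0⊕0⊕0⊕0⊕1⊕1⊕1⊕0 = 1
s8: b8⊕b9⊕b10⊕b11⊕b12⊕b13⊕b14⊕b15 = 0⊕0⊕1⊕1⊕1⊕1⊕1⊕0 = 1
Syndrome (s8...s1) = 1110 → position 14.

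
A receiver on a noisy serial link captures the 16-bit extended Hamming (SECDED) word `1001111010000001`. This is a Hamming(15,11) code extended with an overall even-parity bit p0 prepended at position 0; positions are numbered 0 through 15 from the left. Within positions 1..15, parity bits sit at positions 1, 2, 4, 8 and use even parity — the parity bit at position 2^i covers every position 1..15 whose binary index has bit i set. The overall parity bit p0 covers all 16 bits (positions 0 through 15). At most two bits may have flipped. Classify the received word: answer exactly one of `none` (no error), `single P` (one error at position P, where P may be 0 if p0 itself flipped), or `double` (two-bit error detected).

s1: b1⊕b3⊕b5⊕b7⊕b9⊕b11⊕b13⊕b15 = 0⊕1⊕1⊕0⊕0⊕0⊕0⊕1 = 1
s2: b2⊕b3⊕b6⊕b7⊕b10⊕b11⊕b14⊕b15 = 0⊕1⊕1⊕0⊕0⊕0⊕0⊕1 = 1
s4: b4⊕b5⊕b6⊕b7⊕b12⊕b13⊕b14⊕b15 = 1⊕1⊕1⊕0⊕0⊕0⊕0⊕1 = 0
s8: b8⊕b9⊕b10⊕b11⊕b12⊕b13⊕b14⊕b15 = 1⊕0⊕0⊕0⊕0⊕0⊕0⊕1 = 0
Syndrome (s8...s1) = 0011 → position 3.
Overall parity (XOR of all 16 bits, including p0): 1⊕0⊕0⊕1⊕1⊕1⊕1⊕0⊕1⊕0⊕0⊕0⊕0⊕0⊕0⊕1 = 1
Overall=1, syndrome position=3 → single-bit error at position 3.

single 3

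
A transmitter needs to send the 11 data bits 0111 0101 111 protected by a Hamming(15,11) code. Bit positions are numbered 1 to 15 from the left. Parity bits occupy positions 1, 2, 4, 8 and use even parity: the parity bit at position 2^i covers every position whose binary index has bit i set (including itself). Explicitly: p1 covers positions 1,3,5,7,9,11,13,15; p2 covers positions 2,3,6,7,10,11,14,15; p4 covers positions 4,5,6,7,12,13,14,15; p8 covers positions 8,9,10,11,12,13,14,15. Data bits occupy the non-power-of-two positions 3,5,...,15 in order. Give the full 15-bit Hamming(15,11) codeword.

010111110101111

Place data bits at non-power-of-two positions: b3=0, b5=1, b6=1, b7=1, b9=0, b10=1, b11=0, b12=1, b13=1, b14=1, b15=1.
p1 = XOR of data positions {3,5,7,9,11,13,15} = 0⊕1⊕1⊕0⊕0⊕1⊕1 = 0
p2 = XOR of data positions {3,6,7,10,11,14,15} = 0⊕1⊕1⊕1⊕0⊕1⊕1 = 1
p4 = XOR of data positions {5,6,7,12,13,14,15} = 1⊕1⊕1⊕1⊕1⊕1⊕1 = 1
p8 = XOR of data positions {9,10,11,12,13,14,15} = 0⊕1⊕0⊕1⊕1⊕1⊕1 = 1
Codeword b1..b15 = 010111110101111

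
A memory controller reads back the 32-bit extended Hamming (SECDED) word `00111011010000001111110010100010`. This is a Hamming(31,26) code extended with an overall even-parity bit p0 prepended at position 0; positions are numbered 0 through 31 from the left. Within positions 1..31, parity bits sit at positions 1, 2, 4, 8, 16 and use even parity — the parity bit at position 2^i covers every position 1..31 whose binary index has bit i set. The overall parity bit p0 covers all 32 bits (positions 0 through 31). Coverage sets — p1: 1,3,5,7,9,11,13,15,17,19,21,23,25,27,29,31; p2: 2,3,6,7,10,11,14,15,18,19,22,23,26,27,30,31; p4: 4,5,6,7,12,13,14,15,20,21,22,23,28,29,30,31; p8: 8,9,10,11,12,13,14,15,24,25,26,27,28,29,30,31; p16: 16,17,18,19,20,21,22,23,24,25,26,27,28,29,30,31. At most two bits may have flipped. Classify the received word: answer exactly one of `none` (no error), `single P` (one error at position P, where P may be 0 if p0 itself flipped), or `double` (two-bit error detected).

single 16

s1: b1⊕b3⊕b5⊕b7⊕b9⊕b11⊕b13⊕b15⊕b17⊕b19⊕b21⊕b23⊕b25⊕b27⊕b29⊕b31 = 0⊕1⊕0⊕1⊕1⊕0⊕0⊕0⊕1⊕1⊕1⊕0⊕0⊕0⊕0⊕0 = 0
s2: b2⊕b3⊕b6⊕b7⊕b10⊕b11⊕b14⊕b15⊕b18⊕b19⊕b22⊕b23⊕b26⊕b27⊕b30⊕b31 = 1⊕1⊕1⊕1⊕0⊕0⊕0⊕0⊕1⊕1⊕0⊕0⊕1⊕0⊕1⊕0 = 0
s4: b4⊕b5⊕b6⊕b7⊕b12⊕b13⊕b14⊕b15⊕b20⊕b21⊕b22⊕b23⊕b28⊕b29⊕b30⊕b31 = 1⊕0⊕1⊕1⊕0⊕0⊕0⊕0⊕1⊕1⊕0⊕0⊕0⊕0⊕1⊕0 = 0
s8: b8⊕b9⊕b10⊕b11⊕b12⊕b13⊕b14⊕b15⊕b24⊕b25⊕b26⊕b27⊕b28⊕b29⊕b30⊕b31 = 0⊕1⊕0⊕0⊕0⊕0⊕0⊕0⊕1⊕0⊕1⊕0⊕0⊕0⊕1⊕0 = 0
s16: b16⊕b17⊕b18⊕b19⊕b20⊕b21⊕b22⊕b23⊕b24⊕b25⊕b26⊕b27⊕b28⊕b29⊕b30⊕b31 = 1⊕1⊕1⊕1⊕1⊕1⊕0⊕0⊕1⊕0⊕1⊕0⊕0⊕0⊕1⊕0 = 1
Syndrome (s16...s1) = 10000 → position 16.
Overall parity (XOR of all 32 bits, including p0): 0⊕0⊕1⊕1⊕1⊕0⊕1⊕1⊕0⊕1⊕0⊕0⊕0⊕0⊕0⊕0⊕1⊕1⊕1⊕1⊕1⊕1⊕0⊕0⊕1⊕0⊕1⊕0⊕0⊕0⊕1⊕0 = 1
Overall=1, syndrome position=16 → single-bit error at position 16.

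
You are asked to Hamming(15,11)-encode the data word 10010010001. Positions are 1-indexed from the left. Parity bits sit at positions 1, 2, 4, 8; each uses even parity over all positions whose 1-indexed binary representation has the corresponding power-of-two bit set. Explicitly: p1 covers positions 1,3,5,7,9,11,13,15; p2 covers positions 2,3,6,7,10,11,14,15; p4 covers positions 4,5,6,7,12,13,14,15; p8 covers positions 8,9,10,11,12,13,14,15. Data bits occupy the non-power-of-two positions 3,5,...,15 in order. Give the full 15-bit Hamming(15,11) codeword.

Place data bits at non-power-of-two positions: b3=1, b5=0, b6=0, b7=1, b9=0, b10=0, b11=1, b12=0, b13=0, b14=0, b15=1.
p1 = XOR of data positions {3,5,7,9,11,13,15} = 1⊕0⊕1⊕0⊕1⊕0⊕1 = 0
p2 = XOR of data positions {3,6,7,10,11,14,15} = 1⊕0⊕1⊕0⊕1⊕0⊕1 = 0
p4 = XOR of data positions {5,6,7,12,13,14,15} = 0⊕0⊕1⊕0⊕0⊕0⊕1 = 0
p8 = XOR of data positions {9,10,11,12,13,14,15} = 0⊕0⊕1⊕0⊕0⊕0⊕1 = 0
Codeword b1..b15 = 001000100010001

001000100010001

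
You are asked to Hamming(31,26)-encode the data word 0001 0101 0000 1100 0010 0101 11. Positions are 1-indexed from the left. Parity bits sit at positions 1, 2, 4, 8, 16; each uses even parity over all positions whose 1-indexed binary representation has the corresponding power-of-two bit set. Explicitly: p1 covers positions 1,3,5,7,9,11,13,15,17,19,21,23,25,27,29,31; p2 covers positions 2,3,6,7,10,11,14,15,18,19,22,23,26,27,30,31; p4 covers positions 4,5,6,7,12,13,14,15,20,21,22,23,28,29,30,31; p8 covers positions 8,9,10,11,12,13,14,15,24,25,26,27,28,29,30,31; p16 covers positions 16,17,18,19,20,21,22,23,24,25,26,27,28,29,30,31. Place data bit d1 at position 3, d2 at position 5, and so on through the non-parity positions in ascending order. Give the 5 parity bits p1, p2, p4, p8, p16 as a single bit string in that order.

Place data bits at non-power-of-two positions: b3=0, b5=0, b6=0, b7=1, b9=0, b10=1, b11=0, b12=1, b13=0, b14=0, b15=0, b17=0, b18=1, b19=1, b20=0, b21=0, b22=0, b23=0, b24=1, b25=0, b26=0, b27=1, b28=0, b29=1, b30=1, b31=1.
p1 = XOR of data positions {3,5,7,9,11,13,15,17,19,21,23,25,27,29,31} = 0⊕0⊕1⊕0⊕0⊕0⊕0⊕0⊕1⊕0⊕0⊕0⊕1⊕1⊕1 = 1
p2 = XOR of data positions {3,6,7,10,11,14,15,18,19,22,23,26,27,30,31} = 0⊕0⊕1⊕1⊕0⊕0⊕0⊕1⊕1⊕0⊕0⊕0⊕1⊕1⊕1 = 1
p4 = XOR of data positions {5,6,7,12,13,14,15,20,21,22,23,28,29,30,31} = 0⊕0⊕1⊕1⊕0⊕0⊕0⊕0⊕0⊕0⊕0⊕0⊕1⊕1⊕1 = 1
p8 = XOR of data positions {9,10,11,12,13,14,15,24,25,26,27,28,29,30,31} = 0⊕1⊕0⊕1⊕0⊕0⊕0⊕1⊕0⊕0⊕1⊕0⊕1⊕1⊕1 = 1
p16 = XOR of data positions {17,18,19,20,21,22,23,24,25,26,27,28,29,30,31} = 0⊕1⊕1⊕0⊕0⊕0⊕0⊕1⊕0⊕0⊕1⊕0⊕1⊕1⊕1 = 1
Parity bits p1,p2,p4,p8,p16 = 11111

11111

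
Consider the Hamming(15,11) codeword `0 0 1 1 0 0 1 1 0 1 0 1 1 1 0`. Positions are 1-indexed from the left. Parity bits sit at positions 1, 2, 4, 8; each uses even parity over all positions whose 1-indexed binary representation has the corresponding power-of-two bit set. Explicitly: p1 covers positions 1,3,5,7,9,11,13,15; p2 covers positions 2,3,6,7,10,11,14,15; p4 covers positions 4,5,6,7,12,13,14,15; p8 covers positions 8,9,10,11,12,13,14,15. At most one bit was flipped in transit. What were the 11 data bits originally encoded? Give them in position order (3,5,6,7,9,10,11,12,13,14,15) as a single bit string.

s1: b1⊕b3⊕b5⊕b7⊕b9⊕b11⊕b13⊕b15 = 0⊕1⊕0⊕1⊕0⊕0⊕1⊕0 = 1
s2: b2⊕b3⊕b6⊕b7⊕b10⊕b11⊕b14⊕b15 = 0⊕1⊕0⊕1⊕1⊕0⊕1⊕0 = 0
s4: b4⊕b5⊕b6⊕b7⊕b12⊕b13⊕b14⊕b15 = 1⊕0⊕0⊕1⊕1⊕1⊕1⊕0 = 1
s8: b8⊕b9⊕b10⊕b11⊕b12⊕b13⊕b14⊕b15 = 1⊕0⊕1⊕0⊕1⊕1⊕1⊕0 = 1
Syndrome (s8...s1) = 1101 → position 13.
Flip bit 13: corrected codeword = 001100110101010
Data bits at positions 3,5,6,7,9,10,11,12,13,14,15: 10010101010

10010101010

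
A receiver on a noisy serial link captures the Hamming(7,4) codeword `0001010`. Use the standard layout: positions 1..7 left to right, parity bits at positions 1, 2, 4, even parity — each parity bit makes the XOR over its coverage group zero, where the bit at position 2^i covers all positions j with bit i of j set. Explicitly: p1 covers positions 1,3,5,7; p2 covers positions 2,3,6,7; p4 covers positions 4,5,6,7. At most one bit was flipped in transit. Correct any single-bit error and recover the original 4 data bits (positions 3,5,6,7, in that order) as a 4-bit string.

0010

s1: b1⊕b3⊕b5⊕b7 = 0⊕0⊕0⊕0 = 0
s2: b2⊕b3⊕b6⊕b7 = 0⊕0⊕1⊕0 = 1
s4: b4⊕b5⊕b6⊕b7 = 1⊕0⊕1⊕0 = 0
Syndrome (s4...s1) = 010 → position 2.
Flip bit 2: corrected codeword = 0101010
Data bits at positions 3,5,6,7: 0010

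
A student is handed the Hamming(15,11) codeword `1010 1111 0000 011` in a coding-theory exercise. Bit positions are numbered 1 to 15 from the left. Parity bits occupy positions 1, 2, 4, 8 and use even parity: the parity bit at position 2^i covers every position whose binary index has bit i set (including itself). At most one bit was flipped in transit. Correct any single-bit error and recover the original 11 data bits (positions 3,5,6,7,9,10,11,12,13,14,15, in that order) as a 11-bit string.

11110000010

s1: b1⊕b3⊕b5⊕b7⊕b9⊕b11⊕b13⊕b15 = 1⊕1⊕1⊕1⊕0⊕0⊕0⊕1 = 1
s2: b2⊕b3⊕b6⊕b7⊕b10⊕b11⊕b14⊕b15 = 0⊕1⊕1⊕1⊕0⊕0⊕1⊕1 = 1
s4: b4⊕b5⊕b6⊕b7⊕b12⊕b13⊕b14⊕b15 = 0⊕1⊕1⊕1⊕0⊕0⊕1⊕1 = 1
s8: b8⊕b9⊕b10⊕b11⊕b12⊕b13⊕b14⊕b15 = 1⊕0⊕0⊕0⊕0⊕0⊕1⊕1 = 1
Syndrome (s8...s1) = 1111 → position 15.
Flip bit 15: corrected codeword = 101011110000010
Data bits at positions 3,5,6,7,9,10,11,12,13,14,15: 11110000010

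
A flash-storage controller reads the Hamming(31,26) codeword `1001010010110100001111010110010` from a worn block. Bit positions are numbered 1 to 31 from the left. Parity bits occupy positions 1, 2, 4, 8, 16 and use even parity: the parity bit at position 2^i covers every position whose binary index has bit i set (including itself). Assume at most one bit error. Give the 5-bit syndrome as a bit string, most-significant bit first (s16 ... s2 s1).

s1: b1⊕b3⊕b5⊕b7⊕b9⊕b11⊕b13⊕b15⊕b17⊕b19⊕b21⊕b23⊕b25⊕b27⊕b29⊕b31 = 1⊕0⊕0⊕0⊕1⊕1⊕0⊕0⊕0⊕1⊕1⊕0⊕0⊕1⊕0⊕0 = 0
s2: b2⊕b3⊕b6⊕b7⊕b10⊕b11⊕b14⊕b15⊕b18⊕b19⊕b22⊕b23⊕b26⊕b27⊕b30⊕b31 = 0⊕0⊕1⊕0⊕0⊕1⊕1⊕0⊕0⊕1⊕1⊕0⊕1⊕1⊕1⊕0 = 0
s4: b4⊕b5⊕b6⊕b7⊕b12⊕b13⊕b14⊕b15⊕b20⊕b21⊕b22⊕b23⊕b28⊕b29⊕b30⊕b31 = 1⊕0⊕1⊕0⊕1⊕0⊕1⊕0⊕1⊕1⊕1⊕0⊕0⊕0⊕1⊕0 = 0
s8: b8⊕b9⊕b10⊕b11⊕b12⊕b13⊕b14⊕b15⊕b24⊕b25⊕b26⊕b27⊕b28⊕b29⊕b30⊕b31 = 0⊕1⊕0⊕1⊕1⊕0⊕1⊕0⊕1⊕0⊕1⊕1⊕0⊕0⊕1⊕0 = 0
s16: b16⊕b17⊕b18⊕b19⊕b20⊕b21⊕b22⊕b23⊕b24⊕b25⊕b26⊕b27⊕b28⊕b29⊕b30⊕b31 = 0⊕0⊕0⊕1⊕1⊕1⊕1⊕0⊕1⊕0⊕1⊕1⊕0⊕0⊕1⊕0 = 0
Syndrome (s16...s1) = 00000 → position 0 (no error).

00000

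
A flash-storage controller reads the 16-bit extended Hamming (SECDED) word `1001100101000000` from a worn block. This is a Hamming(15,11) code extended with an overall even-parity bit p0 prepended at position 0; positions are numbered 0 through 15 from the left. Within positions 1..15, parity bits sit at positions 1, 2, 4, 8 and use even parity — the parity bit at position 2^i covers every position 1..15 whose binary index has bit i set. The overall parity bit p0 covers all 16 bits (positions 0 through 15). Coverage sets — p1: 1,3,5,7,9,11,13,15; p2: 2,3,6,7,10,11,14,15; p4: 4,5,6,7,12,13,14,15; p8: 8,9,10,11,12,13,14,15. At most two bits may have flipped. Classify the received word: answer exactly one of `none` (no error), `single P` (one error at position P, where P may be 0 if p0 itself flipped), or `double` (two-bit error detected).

single 9

s1: b1⊕b3⊕b5⊕b7⊕b9⊕b11⊕b13⊕b15 = 0⊕1⊕0⊕1⊕1⊕0⊕0⊕0 = 1
s2: b2⊕b3⊕b6⊕b7⊕b10⊕b11⊕b14⊕b15 = 0⊕1⊕0⊕1⊕0⊕0⊕0⊕0 = 0
s4: b4⊕b5⊕b6⊕b7⊕b12⊕b13⊕b14⊕b15 = 1⊕0⊕0⊕1⊕0⊕0⊕0⊕0 = 0
s8: b8⊕b9⊕b10⊕b11⊕b12⊕b13⊕b14⊕b15 = 0⊕1⊕0⊕0⊕0⊕0⊕0⊕0 = 1
Syndrome (s8...s1) = 1001 → position 9.
Overall parity (XOR of all 16 bits, including p0): 1⊕0⊕0⊕1⊕1⊕0⊕0⊕1⊕0⊕1⊕0⊕0⊕0⊕0⊕0⊕0 = 1
Overall=1, syndrome position=9 → single-bit error at position 9.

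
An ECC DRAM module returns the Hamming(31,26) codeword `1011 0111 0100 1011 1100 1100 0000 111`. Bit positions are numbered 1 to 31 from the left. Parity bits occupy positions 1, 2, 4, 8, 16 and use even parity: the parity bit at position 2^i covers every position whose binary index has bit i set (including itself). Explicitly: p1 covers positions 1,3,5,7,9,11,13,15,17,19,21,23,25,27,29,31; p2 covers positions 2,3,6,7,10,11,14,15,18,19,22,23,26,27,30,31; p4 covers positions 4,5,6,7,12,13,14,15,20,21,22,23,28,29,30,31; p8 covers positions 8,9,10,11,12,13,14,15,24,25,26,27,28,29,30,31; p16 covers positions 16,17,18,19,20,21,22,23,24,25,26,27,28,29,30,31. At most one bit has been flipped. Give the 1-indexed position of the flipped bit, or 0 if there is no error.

11

s1: b1⊕b3⊕b5⊕b7⊕b9⊕b11⊕b13⊕b15⊕b17⊕b19⊕b21⊕b23⊕b25⊕b27⊕b29⊕b31 = 1⊕1⊕0⊕1⊕0⊕0⊕1⊕1⊕1⊕0⊕1⊕0⊕0⊕0⊕1⊕1 = 1
s2: b2⊕b3⊕b6⊕b7⊕b10⊕b11⊕b14⊕b15⊕b18⊕b19⊕b22⊕b23⊕b26⊕b27⊕b30⊕b31 = 0⊕1⊕1⊕1⊕1⊕0⊕0⊕1⊕1⊕0⊕1⊕0⊕0⊕0⊕1⊕1 = 1
s4: b4⊕b5⊕b6⊕b7⊕b12⊕b13⊕b14⊕b15⊕b20⊕b21⊕b22⊕b23⊕b28⊕b29⊕b30⊕b31 = 1⊕0⊕1⊕1⊕0⊕1⊕0⊕1⊕0⊕1⊕1⊕0⊕0⊕1⊕1⊕1 = 0
s8: b8⊕b9⊕b10⊕b11⊕b12⊕b13⊕b14⊕b15⊕b24⊕b25⊕b26⊕b27⊕b28⊕b29⊕b30⊕b31 = 1⊕0⊕1⊕0⊕0⊕1⊕0⊕1⊕0⊕0⊕0⊕0⊕0⊕1⊕1⊕1 = 1
s16: b16⊕b17⊕b18⊕b19⊕b20⊕b21⊕b22⊕b23⊕b24⊕b25⊕b26⊕b27⊕b28⊕b29⊕b30⊕b31 = 1⊕1⊕1⊕0⊕0⊕1⊕1⊕0⊕0⊕0⊕0⊕0⊕0⊕1⊕1⊕1 = 0
Syndrome (s16...s1) = 01011 → position 11.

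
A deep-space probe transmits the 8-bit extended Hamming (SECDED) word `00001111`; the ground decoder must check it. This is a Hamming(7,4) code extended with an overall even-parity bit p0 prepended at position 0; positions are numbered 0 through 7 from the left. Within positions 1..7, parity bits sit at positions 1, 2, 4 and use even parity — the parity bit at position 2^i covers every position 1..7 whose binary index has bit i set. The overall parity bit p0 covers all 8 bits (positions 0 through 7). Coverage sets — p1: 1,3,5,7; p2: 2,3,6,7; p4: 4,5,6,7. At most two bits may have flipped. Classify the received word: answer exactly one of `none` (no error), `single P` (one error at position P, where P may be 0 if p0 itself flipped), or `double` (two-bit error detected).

none

s1: b1⊕b3⊕b5⊕b7 = 0⊕0⊕1⊕1 = 0
s2: b2⊕b3⊕b6⊕b7 = 0⊕0⊕1⊕1 = 0
s4: b4⊕b5⊕b6⊕b7 = 1⊕1⊕1⊕1 = 0
Syndrome (s4...s1) = 000 → position 0 (no error).
Overall parity (XOR of all 8 bits, including p0): 0⊕0⊕0⊕0⊕1⊕1⊕1⊕1 = 0
Overall=0, syndrome position=0 → no error.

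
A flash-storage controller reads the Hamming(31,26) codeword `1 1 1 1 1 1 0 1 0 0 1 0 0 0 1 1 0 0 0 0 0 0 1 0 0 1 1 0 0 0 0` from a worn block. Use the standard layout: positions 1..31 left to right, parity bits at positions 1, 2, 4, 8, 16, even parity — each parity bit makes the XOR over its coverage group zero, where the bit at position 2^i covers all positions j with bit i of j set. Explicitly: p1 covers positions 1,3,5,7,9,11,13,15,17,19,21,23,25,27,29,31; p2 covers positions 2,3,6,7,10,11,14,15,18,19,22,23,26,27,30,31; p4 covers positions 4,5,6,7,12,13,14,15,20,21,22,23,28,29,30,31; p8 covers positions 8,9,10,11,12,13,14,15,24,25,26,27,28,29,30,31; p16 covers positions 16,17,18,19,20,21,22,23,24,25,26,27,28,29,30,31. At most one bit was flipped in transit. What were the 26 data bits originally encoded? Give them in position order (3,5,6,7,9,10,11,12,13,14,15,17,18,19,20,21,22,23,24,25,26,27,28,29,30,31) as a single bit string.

s1: b1⊕b3⊕b5⊕b7⊕b9⊕b11⊕b13⊕b15⊕b17⊕b19⊕b21⊕b23⊕b25⊕b27⊕b29⊕b31 = 1⊕1⊕1⊕0⊕0⊕1⊕0⊕1⊕0⊕0⊕0⊕1⊕0⊕1⊕0⊕0 = 1
s2: b2⊕b3⊕b6⊕b7⊕b10⊕b11⊕b14⊕b15⊕b18⊕b19⊕b22⊕b23⊕b26⊕b27⊕b30⊕b31 = 1⊕1⊕1⊕0⊕0⊕1⊕0⊕1⊕0⊕0⊕0⊕1⊕1⊕1⊕0⊕0 = 0
s4: b4⊕b5⊕b6⊕b7⊕b12⊕b13⊕b14⊕b15⊕b20⊕b21⊕b22⊕b23⊕b28⊕b29⊕b30⊕b31 = 1⊕1⊕1⊕0⊕0⊕0⊕0⊕1⊕0⊕0⊕0⊕1⊕0⊕0⊕0⊕0 = 1
s8: b8⊕b9⊕b10⊕b11⊕b12⊕b13⊕b14⊕b15⊕b24⊕b25⊕b26⊕b27⊕b28⊕b29⊕b30⊕b31 = 1⊕0⊕0⊕1⊕0⊕0⊕0⊕1⊕0⊕0⊕1⊕1⊕0⊕0⊕0⊕0 = 1
s16: b16⊕b17⊕b18⊕b19⊕b20⊕b21⊕b22⊕b23⊕b24⊕b25⊕b26⊕b27⊕b28⊕b29⊕b30⊕b31 = 1⊕0⊕0⊕0⊕0⊕0⊕0⊕1⊕0⊕0⊕1⊕1⊕0⊕0⊕0⊕0 = 0
Syndrome (s16...s1) = 01101 → position 13.
Flip bit 13: corrected codeword = 1111110100101011000000100110000
Data bits at positions 3,5,6,7,9,10,11,12,13,14,15,17,18,19,20,21,22,23,24,25,26,27,28,29,30,31: 11100010101000000100110000

11100010101000000100110000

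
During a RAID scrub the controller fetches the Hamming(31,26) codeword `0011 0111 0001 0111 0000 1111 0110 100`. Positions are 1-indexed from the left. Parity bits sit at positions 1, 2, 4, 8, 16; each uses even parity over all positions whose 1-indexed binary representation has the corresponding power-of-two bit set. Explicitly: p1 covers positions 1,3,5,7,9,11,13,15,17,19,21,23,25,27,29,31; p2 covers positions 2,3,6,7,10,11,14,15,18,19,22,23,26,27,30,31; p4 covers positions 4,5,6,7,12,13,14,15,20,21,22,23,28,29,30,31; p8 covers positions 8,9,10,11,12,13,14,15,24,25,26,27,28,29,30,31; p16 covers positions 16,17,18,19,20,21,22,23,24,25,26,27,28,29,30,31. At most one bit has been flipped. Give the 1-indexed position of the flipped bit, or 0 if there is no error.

s1: b1⊕b3⊕b5⊕b7⊕b9⊕b11⊕b13⊕b15⊕b17⊕b19⊕b21⊕b23⊕b25⊕b27⊕b29⊕b31 = 0⊕1⊕0⊕1⊕0⊕0⊕0⊕1⊕0⊕0⊕1⊕1⊕0⊕1⊕1⊕0 = 1
s2: b2⊕b3⊕b6⊕b7⊕b10⊕b11⊕b14⊕b15⊕b18⊕b19⊕b22⊕b23⊕b26⊕b27⊕b30⊕b31 = 0⊕1⊕1⊕1⊕0⊕0⊕1⊕1⊕0⊕0⊕1⊕1⊕1⊕1⊕0⊕0 = 1
s4: b4⊕b5⊕b6⊕b7⊕b12⊕b13⊕b14⊕b15⊕b20⊕b21⊕b22⊕b23⊕b28⊕b29⊕b30⊕b31 = 1⊕0⊕1⊕1⊕1⊕0⊕1⊕1⊕0⊕1⊕1⊕1⊕0⊕1⊕0⊕0 = 0
s8: b8⊕b9⊕b10⊕b11⊕b12⊕b13⊕b14⊕b15⊕b24⊕b25⊕b26⊕b27⊕b28⊕b29⊕b30⊕b31 = 1⊕0⊕0⊕0⊕1⊕0⊕1⊕1⊕1⊕0⊕1⊕1⊕0⊕1⊕0⊕0 = 0
s16: b16⊕b17⊕b18⊕b19⊕b20⊕b21⊕b22⊕b23⊕b24⊕b25⊕b26⊕b27⊕b28⊕b29⊕b30⊕b31 = 1⊕0⊕0⊕0⊕0⊕1⊕1⊕1⊕1⊕0⊕1⊕1⊕0⊕1⊕0⊕0 = 0
Syndrome (s16...s1) = 00011 → position 3.

3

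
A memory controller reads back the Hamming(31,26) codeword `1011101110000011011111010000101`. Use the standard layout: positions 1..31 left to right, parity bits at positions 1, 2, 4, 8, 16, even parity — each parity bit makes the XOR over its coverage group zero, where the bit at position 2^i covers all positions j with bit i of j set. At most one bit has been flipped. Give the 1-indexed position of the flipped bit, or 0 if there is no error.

s1: b1⊕b3⊕b5⊕b7⊕b9⊕b11⊕b13⊕b15⊕b17⊕b19⊕b21⊕b23⊕b25⊕b27⊕b29⊕b31 = 1⊕1⊕1⊕1⊕1⊕0⊕0⊕1⊕0⊕1⊕1⊕0⊕0⊕0⊕1⊕1 = 0
s2: b2⊕b3⊕b6⊕b7⊕b10⊕b11⊕b14⊕b15⊕b18⊕b19⊕b22⊕b23⊕b26⊕b27⊕b30⊕b31 = 0⊕1⊕0⊕1⊕0⊕0⊕0⊕1⊕1⊕1⊕1⊕0⊕0⊕0⊕0⊕1 = 1
s4: b4⊕b5⊕b6⊕b7⊕b12⊕b13⊕b14⊕b15⊕b20⊕b21⊕b22⊕b23⊕b28⊕b29⊕b30⊕b31 = 1⊕1⊕0⊕1⊕0⊕0⊕0⊕1⊕1⊕1⊕1⊕0⊕0⊕1⊕0⊕1 = 1
s8: b8⊕b9⊕b10⊕b11⊕b12⊕b13⊕b14⊕b15⊕b24⊕b25⊕b26⊕b27⊕b28⊕b29⊕b30⊕b31 = 1⊕1⊕0⊕0⊕0⊕0⊕0⊕1⊕1⊕0⊕0⊕0⊕0⊕1⊕0⊕1 = 0
s16: b16⊕b17⊕b18⊕b19⊕b20⊕b21⊕b22⊕b23⊕b24⊕b25⊕b26⊕b27⊕b28⊕b29⊕b30⊕b31 = 1⊕0⊕1⊕1⊕1⊕1⊕1⊕0⊕1⊕0⊕0⊕0⊕0⊕1⊕0⊕1 = 1
Syndrome (s16...s1) = 10110 → position 22.

22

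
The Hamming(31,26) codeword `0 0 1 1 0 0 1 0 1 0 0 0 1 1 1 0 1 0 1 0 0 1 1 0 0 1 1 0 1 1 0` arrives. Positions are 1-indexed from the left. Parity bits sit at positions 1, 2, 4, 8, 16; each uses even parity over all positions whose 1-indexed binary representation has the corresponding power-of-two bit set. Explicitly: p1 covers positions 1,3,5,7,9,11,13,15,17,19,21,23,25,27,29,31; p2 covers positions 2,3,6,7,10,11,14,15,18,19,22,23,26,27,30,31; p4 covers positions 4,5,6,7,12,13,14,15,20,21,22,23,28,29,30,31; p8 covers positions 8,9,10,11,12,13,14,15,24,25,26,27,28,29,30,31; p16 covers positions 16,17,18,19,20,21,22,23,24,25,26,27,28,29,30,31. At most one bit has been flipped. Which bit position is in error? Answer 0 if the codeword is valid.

s1: b1⊕b3⊕b5⊕b7⊕b9⊕b11⊕b13⊕b15⊕b17⊕b19⊕b21⊕b23⊕b25⊕b27⊕b29⊕b31 = 0⊕1⊕0⊕1⊕1⊕0⊕1⊕1⊕1⊕1⊕0⊕1⊕0⊕1⊕1⊕0 = 0
s2: b2⊕b3⊕b6⊕b7⊕b10⊕b11⊕b14⊕b15⊕b18⊕b19⊕b22⊕b23⊕b26⊕b27⊕b30⊕b31 = 0⊕1⊕0⊕1⊕0⊕0⊕1⊕1⊕0⊕1⊕1⊕1⊕1⊕1⊕1⊕0 = 0
s4: b4⊕b5⊕b6⊕b7⊕b12⊕b13⊕b14⊕b15⊕b20⊕b21⊕b22⊕b23⊕b28⊕b29⊕b30⊕b31 = 1⊕0⊕0⊕1⊕0⊕1⊕1⊕1⊕0⊕0⊕1⊕1⊕0⊕1⊕1⊕0 = 1
s8: b8⊕b9⊕b10⊕b11⊕b12⊕b13⊕b14⊕b15⊕b24⊕b25⊕b26⊕b27⊕b28⊕b29⊕b30⊕b31 = 0⊕1⊕0⊕0⊕0⊕1⊕1⊕1⊕0⊕0⊕1⊕1⊕0⊕1⊕1⊕0 = 0
s16: b16⊕b17⊕b18⊕b19⊕b20⊕b21⊕b22⊕b23⊕b24⊕b25⊕b26⊕b27⊕b28⊕b29⊕b30⊕b31 = 0⊕1⊕0⊕1⊕0⊕0⊕1⊕1⊕0⊕0⊕1⊕1⊕0⊕1⊕1⊕0 = 0
Syndrome (s16...s1) = 00100 → position 4.

4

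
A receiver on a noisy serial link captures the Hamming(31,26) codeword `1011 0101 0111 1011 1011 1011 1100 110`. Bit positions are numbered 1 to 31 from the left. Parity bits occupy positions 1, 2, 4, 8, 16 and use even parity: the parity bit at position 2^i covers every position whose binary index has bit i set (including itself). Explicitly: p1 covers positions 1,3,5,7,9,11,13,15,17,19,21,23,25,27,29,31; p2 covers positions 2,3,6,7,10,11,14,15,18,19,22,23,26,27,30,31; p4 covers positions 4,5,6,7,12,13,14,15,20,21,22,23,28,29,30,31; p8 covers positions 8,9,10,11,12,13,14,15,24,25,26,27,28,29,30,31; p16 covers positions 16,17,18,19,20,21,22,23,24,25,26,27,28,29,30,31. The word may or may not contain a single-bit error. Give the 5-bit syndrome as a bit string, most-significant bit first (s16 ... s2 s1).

11011

s1: b1⊕b3⊕b5⊕b7⊕b9⊕b11⊕b13⊕b15⊕b17⊕b19⊕b21⊕b23⊕b25⊕b27⊕b29⊕b31 = 1⊕1⊕0⊕0⊕0⊕1⊕1⊕1⊕1⊕1⊕1⊕1⊕1⊕0⊕1⊕0 = 1
s2: b2⊕b3⊕b6⊕b7⊕b10⊕b11⊕b14⊕b15⊕b18⊕b19⊕b22⊕b23⊕b26⊕b27⊕b30⊕b31 = 0⊕1⊕1⊕0⊕1⊕1⊕0⊕1⊕0⊕1⊕0⊕1⊕1⊕0⊕1⊕0 = 1
s4: b4⊕b5⊕b6⊕b7⊕b12⊕b13⊕b14⊕b15⊕b20⊕b21⊕b22⊕b23⊕b28⊕b29⊕b30⊕b31 = 1⊕0⊕1⊕0⊕1⊕1⊕0⊕1⊕1⊕1⊕0⊕1⊕0⊕1⊕1⊕0 = 0
s8: b8⊕b9⊕b10⊕b11⊕b12⊕b13⊕b14⊕b15⊕b24⊕b25⊕b26⊕b27⊕b28⊕b29⊕b30⊕b31 = 1⊕0⊕1⊕1⊕1⊕1⊕0⊕1⊕1⊕1⊕1⊕0⊕0⊕1⊕1⊕0 = 1
s16: b16⊕b17⊕b18⊕b19⊕b20⊕b21⊕b22⊕b23⊕b24⊕b25⊕b26⊕b27⊕b28⊕b29⊕b30⊕b31 = 1⊕1⊕0⊕1⊕1⊕1⊕0⊕1⊕1⊕1⊕1⊕0⊕0⊕1⊕1⊕0 = 1
Syndrome (s16...s1) = 11011 → position 27.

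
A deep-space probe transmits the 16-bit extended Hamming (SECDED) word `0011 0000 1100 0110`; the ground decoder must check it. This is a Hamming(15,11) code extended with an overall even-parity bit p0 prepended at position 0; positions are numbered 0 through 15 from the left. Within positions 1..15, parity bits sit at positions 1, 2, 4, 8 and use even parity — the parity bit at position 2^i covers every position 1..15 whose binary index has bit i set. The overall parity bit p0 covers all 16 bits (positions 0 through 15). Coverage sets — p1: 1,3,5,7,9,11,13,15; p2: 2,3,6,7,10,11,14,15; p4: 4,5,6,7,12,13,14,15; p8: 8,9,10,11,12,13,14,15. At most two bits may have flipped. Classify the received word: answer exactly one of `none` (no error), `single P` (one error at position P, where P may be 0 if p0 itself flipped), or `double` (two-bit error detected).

double

s1: b1⊕b3⊕b5⊕b7⊕b9⊕b11⊕b13⊕b15 = 0⊕1⊕0⊕0⊕1⊕0⊕1⊕0 = 1
s2: b2⊕b3⊕b6⊕b7⊕b10⊕b11⊕b14⊕b15 = 1⊕1⊕0⊕0⊕0⊕0⊕1⊕0 = 1
s4: b4⊕b5⊕b6⊕b7⊕b12⊕b13⊕b14⊕b15 = 0⊕0⊕0⊕0⊕0⊕1⊕1⊕0 = 0
s8: b8⊕b9⊕b10⊕b11⊕b12⊕b13⊕b14⊕b15 = 1⊕1⊕0⊕0⊕0⊕1⊕1⊕0 = 0
Syndrome (s8...s1) = 0011 → position 3.
Overall parity (XOR of all 16 bits, including p0): 0⊕0⊕1⊕1⊕0⊕0⊕0⊕0⊕1⊕1⊕0⊕0⊕0⊕1⊕1⊕0 = 0
Overall=0, syndrome position=3 → double-bit error detected (uncorrectable).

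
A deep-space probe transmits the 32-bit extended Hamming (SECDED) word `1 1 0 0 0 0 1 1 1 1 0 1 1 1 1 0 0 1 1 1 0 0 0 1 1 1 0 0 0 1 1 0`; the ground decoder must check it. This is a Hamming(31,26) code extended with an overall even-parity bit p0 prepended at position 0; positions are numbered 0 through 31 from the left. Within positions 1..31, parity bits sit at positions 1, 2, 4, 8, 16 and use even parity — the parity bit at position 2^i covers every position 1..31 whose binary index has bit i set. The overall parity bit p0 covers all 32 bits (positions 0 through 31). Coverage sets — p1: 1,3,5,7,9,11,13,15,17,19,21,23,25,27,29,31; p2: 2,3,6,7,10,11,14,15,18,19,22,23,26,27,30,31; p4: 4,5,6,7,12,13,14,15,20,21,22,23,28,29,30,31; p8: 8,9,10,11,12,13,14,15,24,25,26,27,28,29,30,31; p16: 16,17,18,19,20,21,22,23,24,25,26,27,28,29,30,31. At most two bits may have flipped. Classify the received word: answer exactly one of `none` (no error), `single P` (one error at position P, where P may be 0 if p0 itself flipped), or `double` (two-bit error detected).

none

s1: b1⊕b3⊕b5⊕b7⊕b9⊕b11⊕b13⊕b15⊕b17⊕b19⊕b21⊕b23⊕b25⊕b27⊕b29⊕b31 = 1⊕0⊕0⊕1⊕1⊕1⊕1⊕0⊕1⊕1⊕0⊕1⊕1⊕0⊕1⊕0 = 0
s2: b2⊕b3⊕b6⊕b7⊕b10⊕b11⊕b14⊕b15⊕b18⊕b19⊕b22⊕b23⊕b26⊕b27⊕b30⊕b31 = 0⊕0⊕1⊕1⊕0⊕1⊕1⊕0⊕1⊕1⊕0⊕1⊕0⊕0⊕1⊕0 = 0
s4: b4⊕b5⊕b6⊕b7⊕b12⊕b13⊕b14⊕b15⊕b20⊕b21⊕b22⊕b23⊕b28⊕b29⊕b30⊕b31 = 0⊕0⊕1⊕1⊕1⊕1⊕1⊕0⊕0⊕0⊕0⊕1⊕0⊕1⊕1⊕0 = 0
s8: b8⊕b9⊕b10⊕b11⊕b12⊕b13⊕b14⊕b15⊕b24⊕b25⊕b26⊕b27⊕b28⊕b29⊕b30⊕b31 = 1⊕1⊕0⊕1⊕1⊕1⊕1⊕0⊕1⊕1⊕0⊕0⊕0⊕1⊕1⊕0 = 0
s16: b16⊕b17⊕b18⊕b19⊕b20⊕b21⊕b22⊕b23⊕b24⊕b25⊕b26⊕b27⊕b28⊕b29⊕b30⊕b31 = 0⊕1⊕1⊕1⊕0⊕0⊕0⊕1⊕1⊕1⊕0⊕0⊕0⊕1⊕1⊕0 = 0
Syndrome (s16...s1) = 00000 → position 0 (no error).
Overall parity (XOR of all 32 bits, including p0): 1⊕1⊕0⊕0⊕0⊕0⊕1⊕1⊕1⊕1⊕0⊕1⊕1⊕1⊕1⊕0⊕0⊕1⊕1⊕1⊕0⊕0⊕0⊕1⊕1⊕1⊕0⊕0⊕0⊕1⊕1⊕0 = 0
Overall=0, syndrome position=0 → no error.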